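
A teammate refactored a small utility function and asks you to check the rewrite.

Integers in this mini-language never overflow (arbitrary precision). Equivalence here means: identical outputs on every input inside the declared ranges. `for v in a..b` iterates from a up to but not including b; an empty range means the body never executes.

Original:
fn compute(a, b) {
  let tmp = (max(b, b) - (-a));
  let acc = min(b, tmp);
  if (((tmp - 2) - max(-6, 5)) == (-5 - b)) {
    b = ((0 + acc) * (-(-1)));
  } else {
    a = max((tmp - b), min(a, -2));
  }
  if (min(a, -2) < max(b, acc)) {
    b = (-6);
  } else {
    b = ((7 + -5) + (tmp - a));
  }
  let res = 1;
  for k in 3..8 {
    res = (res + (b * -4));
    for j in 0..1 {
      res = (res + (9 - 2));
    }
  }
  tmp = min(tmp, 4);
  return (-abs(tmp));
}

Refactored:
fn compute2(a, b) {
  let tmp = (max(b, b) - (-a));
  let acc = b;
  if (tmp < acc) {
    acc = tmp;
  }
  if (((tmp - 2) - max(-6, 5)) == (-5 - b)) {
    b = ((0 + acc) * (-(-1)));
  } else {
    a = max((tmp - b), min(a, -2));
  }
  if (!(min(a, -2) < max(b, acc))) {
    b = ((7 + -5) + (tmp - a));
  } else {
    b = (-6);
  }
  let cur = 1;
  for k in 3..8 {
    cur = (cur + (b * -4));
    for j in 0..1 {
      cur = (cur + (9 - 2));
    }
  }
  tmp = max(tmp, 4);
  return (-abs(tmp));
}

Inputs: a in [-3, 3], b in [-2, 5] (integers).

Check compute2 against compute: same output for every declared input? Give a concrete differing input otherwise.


Not equivalent: a=-3, b=-2 separates them (-5 vs -4).
compute: tmp := -5 | acc := -5 | (((tmp - 2) - max(-6, 5)) == (-5 - b)): false | a := -3 | (min(a, -2) < max(b, acc)): true | b := -6 | res := 1 | iter k=3: | res := 25 | iter j=0: | res := 32 | iter k=4: | res := 56 | iter j=0: | res := 63 | iter k=5: | res := 87 | iter j=0: | res := 94 | iter k=6: | res := 118 | iter j=0: | res := 125 | iter k=7: | res := 149 | iter j=0: | res := 156 | tmp := -5 | result -5
compute2: tmp := -5 | acc := -2 | (tmp < acc): true | acc := -5 | (((tmp - 2) - max(-6, 5)) == (-5 - b)): false | a := -3 | (!(min(a, -2) < max(b, acc))): false | b := -6 | cur := 1 | iter k=3: | cur := 25 | iter j=0: | cur := 32 | iter k=4: | cur := 56 | iter j=0: | cur := 63 | iter k=5: | cur := 87 | iter j=0: | cur := 94 | iter k=6: | cur := 118 | iter j=0: | cur := 125 | iter k=7: | cur := 149 | iter j=0: | cur := 156 | tmp := 4 | result -4
verdict: not equivalent; witness: a=-3, b=-2


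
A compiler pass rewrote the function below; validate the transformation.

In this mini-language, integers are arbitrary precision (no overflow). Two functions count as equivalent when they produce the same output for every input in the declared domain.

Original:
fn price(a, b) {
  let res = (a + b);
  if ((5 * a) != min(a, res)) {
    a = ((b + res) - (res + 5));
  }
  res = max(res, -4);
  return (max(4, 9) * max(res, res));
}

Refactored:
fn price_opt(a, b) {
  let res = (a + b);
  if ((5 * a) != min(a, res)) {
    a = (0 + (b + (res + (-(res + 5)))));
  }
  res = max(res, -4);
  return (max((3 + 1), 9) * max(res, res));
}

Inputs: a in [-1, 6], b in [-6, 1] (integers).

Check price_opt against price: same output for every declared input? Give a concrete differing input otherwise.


Reading the diff, among the changes: arithmetic usage differs; also constant usage differs.
Tracing a=1, b=-6: price: res becomes -5; next ((5 * a) != min(a, res)) evaluates to true; next a becomes -11; next res becomes -4; next final value -36 | price_opt: res becomes -5; next ((5 * a) != min(a, res)) evaluates to true; next a becomes -11; next res becomes -4; next final value -36 — matching result -36.
An exhaustive pass over the 64 declared inputs shows identical outputs.
verdict: equivalent


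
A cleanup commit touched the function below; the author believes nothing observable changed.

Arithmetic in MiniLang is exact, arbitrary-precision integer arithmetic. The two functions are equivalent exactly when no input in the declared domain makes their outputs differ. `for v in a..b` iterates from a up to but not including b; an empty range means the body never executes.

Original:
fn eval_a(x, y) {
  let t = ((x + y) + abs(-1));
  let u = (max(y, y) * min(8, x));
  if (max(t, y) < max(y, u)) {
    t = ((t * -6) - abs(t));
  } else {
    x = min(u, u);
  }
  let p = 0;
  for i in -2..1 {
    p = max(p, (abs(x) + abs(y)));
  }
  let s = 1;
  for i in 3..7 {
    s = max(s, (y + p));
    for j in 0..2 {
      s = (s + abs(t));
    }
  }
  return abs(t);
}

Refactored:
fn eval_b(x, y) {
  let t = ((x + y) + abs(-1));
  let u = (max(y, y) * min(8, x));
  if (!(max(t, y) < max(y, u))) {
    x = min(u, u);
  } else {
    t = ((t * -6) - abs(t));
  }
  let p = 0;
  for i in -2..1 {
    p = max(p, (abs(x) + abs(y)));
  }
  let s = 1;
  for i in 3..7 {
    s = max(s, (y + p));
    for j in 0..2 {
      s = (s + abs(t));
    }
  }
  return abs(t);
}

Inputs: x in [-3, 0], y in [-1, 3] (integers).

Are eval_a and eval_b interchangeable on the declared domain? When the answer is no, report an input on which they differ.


The two versions differ — the changes include boolean connective usage differs.
Spot check at x=0, y=2 — eval_a: t=3, then u=0, then (max(t, y) < max(y, u)) is false, then x=0, then p=0, then (i=-2), then p=2, then (i=-1), then p=2, then (i=0), then p=2, then s=1, then (i=3), then s=4, then (j=0), then s=7, then (j=1), then s=10, then (i=4), then s=10, then (j=0), then s=13, then (j=1), then s=16, then (i=5), then s=16, then (j=0), then s=19, then (j=1), then s=22, then (i=6), then s=22, then (j=0), then s=25, then (j=1), then s=28, then returns 3. eval_b: t=3, then u=0, then (!(max(t, y) < max(y, u))) is true, then x=0, then p=0, then (i=-2), then p=2, then (i=-1), then p=2, then (i=0), then p=2, then s=1, then (i=3), then s=4, then (j=0), then s=7, then (j=1), then s=10, then (i=4), then s=10, then (j=0), then s=13, then (j=1), then s=16, then (i=5), then s=16, then (j=0), then s=19, then (j=1), then s=22, then (i=6), then s=22, then (j=0), then s=25, then (j=1), then s=28, then returns 3. Both give 3.
Across all 20 domain points the two functions coincide.
verdict: equivalent


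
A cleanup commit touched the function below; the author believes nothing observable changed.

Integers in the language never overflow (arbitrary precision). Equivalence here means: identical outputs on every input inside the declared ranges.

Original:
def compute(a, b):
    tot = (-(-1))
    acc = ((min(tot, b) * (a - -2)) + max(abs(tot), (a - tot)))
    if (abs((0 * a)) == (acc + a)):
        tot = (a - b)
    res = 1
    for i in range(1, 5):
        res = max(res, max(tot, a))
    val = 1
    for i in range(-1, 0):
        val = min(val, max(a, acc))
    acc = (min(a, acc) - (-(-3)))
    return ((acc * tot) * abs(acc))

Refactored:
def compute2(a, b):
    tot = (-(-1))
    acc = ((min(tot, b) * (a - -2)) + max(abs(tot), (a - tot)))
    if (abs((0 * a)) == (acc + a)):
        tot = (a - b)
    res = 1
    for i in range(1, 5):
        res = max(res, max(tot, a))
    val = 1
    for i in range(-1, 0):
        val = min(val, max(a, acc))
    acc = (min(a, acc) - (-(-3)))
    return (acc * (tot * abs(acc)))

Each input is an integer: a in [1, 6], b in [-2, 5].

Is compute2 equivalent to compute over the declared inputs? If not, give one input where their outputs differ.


The two are interchangeable: same computation, different form, and every declared input agrees.
Tracing a=6, b=2: compute: tot := 1 | acc := 13 | (abs((0 * a)) == (acc + a)): false | res := 1 | iter i=1: | res := 6 | iter i=2: | res := 6 | iter i=3: | res := 6 | iter i=4: | res := 6 | val := 1 | iter i=-1: | val := 1 | acc := 3 | result 9 | compute2: tot := 1 | acc := 13 | (abs((0 * a)) == (acc + a)): false | res := 1 | iter i=1: | res := 6 | iter i=2: | res := 6 | iter i=3: | res := 6 | iter i=4: | res := 6 | val := 1 | iter i=-1: | val := 1 | acc := 3 | result 9 — matching result 9.
An exhaustive pass over the 48 declared inputs shows identical outputs.
verdict: equivalent


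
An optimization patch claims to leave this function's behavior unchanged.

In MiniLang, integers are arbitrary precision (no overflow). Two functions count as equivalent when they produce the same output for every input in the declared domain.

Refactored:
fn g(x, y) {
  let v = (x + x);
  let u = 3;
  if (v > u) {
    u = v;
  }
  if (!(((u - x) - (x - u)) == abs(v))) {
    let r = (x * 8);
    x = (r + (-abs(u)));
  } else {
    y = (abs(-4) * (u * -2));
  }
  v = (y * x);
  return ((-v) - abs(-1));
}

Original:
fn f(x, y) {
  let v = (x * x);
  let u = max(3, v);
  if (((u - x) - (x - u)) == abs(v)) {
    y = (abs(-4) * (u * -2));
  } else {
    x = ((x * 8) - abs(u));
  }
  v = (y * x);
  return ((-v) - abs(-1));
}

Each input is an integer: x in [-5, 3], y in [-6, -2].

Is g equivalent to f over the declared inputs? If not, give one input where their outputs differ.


Evaluate both at x=-5, y=-6.
f: v = 25; u = 25; (((u - x) - (x - u)) == abs(v)) -> false; x = -65; v = 390; return -391
g: v = -10; u = 3; (v > u) -> false; (!(((u - x) - (x - u)) == abs(v))) -> true; r = -40; x = -43; v = 258; return -259
-391 against -259: the behavior changed.
verdict: not equivalent; witness: x=-5, y=-6


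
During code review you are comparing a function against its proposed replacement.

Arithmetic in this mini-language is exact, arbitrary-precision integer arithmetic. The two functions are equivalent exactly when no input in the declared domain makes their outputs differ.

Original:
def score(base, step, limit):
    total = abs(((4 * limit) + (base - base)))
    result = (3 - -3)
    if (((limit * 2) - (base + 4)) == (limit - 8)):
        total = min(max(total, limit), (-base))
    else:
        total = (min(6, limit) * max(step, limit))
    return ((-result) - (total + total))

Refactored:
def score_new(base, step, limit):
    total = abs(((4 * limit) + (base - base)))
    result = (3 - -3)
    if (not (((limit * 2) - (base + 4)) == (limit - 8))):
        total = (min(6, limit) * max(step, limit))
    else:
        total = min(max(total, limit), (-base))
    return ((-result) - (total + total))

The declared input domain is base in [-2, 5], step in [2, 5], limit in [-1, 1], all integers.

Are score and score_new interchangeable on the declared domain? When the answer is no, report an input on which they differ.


Behavior is preserved: although boolean connective usage differs, the outputs never diverge.
Spot check at base=-1, step=2, limit=-1 — score: total becomes 4; next result becomes 6; next (((limit * 2) - (base + 4)) == (limit - 8)) evaluates to false; next total becomes -2; next final value -2. score_new: total becomes 4; next result becomes 6; next (not (((limit * 2) - (base + 4)) == (limit - 8))) evaluates to true; next total becomes -2; next final value -2. Both give -2.
Every one of the 96 inputs gives matching results.
verdict: equivalent


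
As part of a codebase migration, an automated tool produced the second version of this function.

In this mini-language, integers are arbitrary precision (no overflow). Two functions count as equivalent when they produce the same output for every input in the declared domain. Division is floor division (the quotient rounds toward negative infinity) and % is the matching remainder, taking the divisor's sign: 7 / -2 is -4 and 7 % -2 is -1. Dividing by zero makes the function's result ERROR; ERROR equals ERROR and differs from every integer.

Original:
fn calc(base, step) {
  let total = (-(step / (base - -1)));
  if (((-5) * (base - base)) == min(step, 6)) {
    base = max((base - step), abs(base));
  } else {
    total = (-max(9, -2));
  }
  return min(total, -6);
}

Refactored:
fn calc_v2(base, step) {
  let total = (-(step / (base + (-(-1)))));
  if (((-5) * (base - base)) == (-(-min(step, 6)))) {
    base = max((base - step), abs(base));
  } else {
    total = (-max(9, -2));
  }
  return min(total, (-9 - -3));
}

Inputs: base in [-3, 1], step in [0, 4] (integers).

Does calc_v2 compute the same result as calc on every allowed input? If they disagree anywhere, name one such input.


Comparing the listings, the differences include: constant usage differs; also arithmetic usage differs.
Tracing base=-1, step=1: calc: a zero divisor aborts: ERROR | calc_v2: a zero divisor aborts: ERROR — matching result ERROR.
An exhaustive pass over the 25 declared inputs shows identical outputs.
verdict: equivalent


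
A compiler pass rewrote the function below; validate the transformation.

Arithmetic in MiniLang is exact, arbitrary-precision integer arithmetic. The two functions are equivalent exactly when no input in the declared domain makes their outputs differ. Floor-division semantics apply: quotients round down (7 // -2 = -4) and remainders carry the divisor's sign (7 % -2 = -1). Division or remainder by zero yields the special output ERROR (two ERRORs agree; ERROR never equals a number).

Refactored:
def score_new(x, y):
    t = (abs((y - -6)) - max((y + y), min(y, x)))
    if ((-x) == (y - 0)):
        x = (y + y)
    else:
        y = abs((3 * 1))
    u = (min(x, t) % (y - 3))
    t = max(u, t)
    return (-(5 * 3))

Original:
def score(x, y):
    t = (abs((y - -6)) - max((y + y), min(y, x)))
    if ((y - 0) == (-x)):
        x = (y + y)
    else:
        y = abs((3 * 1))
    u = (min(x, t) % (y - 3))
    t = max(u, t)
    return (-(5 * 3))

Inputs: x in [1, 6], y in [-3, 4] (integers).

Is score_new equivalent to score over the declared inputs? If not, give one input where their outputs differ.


Although same computation, different form, 48/48 inputs agree.
verdict: equivalent


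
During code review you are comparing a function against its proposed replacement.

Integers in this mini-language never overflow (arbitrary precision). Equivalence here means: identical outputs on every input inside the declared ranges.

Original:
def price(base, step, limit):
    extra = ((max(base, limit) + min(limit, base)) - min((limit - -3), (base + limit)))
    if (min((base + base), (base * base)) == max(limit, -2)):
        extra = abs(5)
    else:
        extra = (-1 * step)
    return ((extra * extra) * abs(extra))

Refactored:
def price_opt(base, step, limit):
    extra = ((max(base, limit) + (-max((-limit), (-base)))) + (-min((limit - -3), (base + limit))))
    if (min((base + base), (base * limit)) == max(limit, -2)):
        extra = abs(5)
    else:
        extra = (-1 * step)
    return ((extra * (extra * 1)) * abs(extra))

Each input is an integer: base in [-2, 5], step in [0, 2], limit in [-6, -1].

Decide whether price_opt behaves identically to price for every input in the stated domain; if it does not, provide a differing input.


Input base=1, step=0, limit=-2: 0 from price versus 125 from price_opt.
verdict: not equivalent; witness: base=1, step=0, limit=-2


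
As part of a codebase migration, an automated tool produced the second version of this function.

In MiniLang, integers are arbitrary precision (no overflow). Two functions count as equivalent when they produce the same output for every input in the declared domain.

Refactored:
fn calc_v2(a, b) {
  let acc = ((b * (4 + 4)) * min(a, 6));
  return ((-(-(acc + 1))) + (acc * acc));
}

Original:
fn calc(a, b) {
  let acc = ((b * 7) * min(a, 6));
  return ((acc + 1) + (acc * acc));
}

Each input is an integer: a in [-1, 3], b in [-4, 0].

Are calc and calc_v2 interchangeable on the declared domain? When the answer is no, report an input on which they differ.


Try a=-1, b=-4.
calc: acc=28, then returns 813
calc_v2: acc=32, then returns 1057
813 and 1057 differ, so these are not the same function on this domain.
verdict: not equivalent; witness: a=-1, b=-4


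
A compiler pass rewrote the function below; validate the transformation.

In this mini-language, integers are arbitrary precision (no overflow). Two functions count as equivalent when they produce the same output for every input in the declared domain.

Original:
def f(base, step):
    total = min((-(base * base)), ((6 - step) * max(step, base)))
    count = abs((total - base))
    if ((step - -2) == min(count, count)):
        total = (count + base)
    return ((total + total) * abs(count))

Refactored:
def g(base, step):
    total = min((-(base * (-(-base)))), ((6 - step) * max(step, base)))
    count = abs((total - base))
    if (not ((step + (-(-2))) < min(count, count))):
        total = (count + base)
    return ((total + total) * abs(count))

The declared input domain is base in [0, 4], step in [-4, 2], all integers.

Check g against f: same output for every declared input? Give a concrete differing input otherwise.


Try base=1, step=1.
f: total = -1; count = 2; ((step - -2) == min(count, count)) -> false; return -4
g: total = -1; count = 2; (not ((step + (-(-2))) < min(count, count))) -> true; total = 3; return 12
-4 != 12, so the rewrite changes behavior.
verdict: not equivalent; witness: base=1, step=1


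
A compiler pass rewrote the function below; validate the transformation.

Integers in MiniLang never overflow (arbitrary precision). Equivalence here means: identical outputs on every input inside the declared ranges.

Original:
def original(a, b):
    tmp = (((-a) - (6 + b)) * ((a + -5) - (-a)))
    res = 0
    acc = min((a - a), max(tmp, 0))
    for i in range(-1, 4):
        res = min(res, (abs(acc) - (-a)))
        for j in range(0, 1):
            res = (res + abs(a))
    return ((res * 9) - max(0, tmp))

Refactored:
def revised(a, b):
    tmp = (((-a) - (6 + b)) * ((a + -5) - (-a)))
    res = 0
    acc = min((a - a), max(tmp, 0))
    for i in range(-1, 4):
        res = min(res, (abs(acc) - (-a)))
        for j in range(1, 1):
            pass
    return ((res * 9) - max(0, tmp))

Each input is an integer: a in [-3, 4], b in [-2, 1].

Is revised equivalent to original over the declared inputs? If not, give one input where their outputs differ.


Take a=-3, b=-2.
original: tmp = 11; res = 0; acc = 0; [i=-1]; res = -3; [j=0]; res = 0; [i=0]; res = -3; [j=0]; res = 0; [i=1]; res = -3; [j=0]; res = 0; [i=2]; res = -3; [j=0]; res = 0; [i=3]; res = -3; [j=0]; res = 0; return -11
revised: tmp = 11; res = 0; acc = 0; [i=-1]; res = -3; the j loop: no iterations; [i=0]; res = -3; the j loop: no iterations; [i=1]; res = -3; the j loop: no iterations; [i=2]; res = -3; the j loop: no iterations; [i=3]; res = -3; the j loop: no iterations; return -38
-11 != -38, so the rewrite changes behavior.
verdict: not equivalent; witness: a=-3, b=-2


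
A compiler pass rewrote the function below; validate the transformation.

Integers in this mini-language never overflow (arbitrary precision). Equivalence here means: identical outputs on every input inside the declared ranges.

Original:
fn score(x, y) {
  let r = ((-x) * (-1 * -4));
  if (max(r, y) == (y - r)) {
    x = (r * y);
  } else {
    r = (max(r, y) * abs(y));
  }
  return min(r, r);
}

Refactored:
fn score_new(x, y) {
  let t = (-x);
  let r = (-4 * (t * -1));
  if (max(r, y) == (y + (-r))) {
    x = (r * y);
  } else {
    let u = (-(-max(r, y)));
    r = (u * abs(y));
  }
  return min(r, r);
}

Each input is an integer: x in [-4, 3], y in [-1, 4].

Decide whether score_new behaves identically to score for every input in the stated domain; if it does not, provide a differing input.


This is a faithful refactor — statement counts differ, plus arithmetic usage differs, plus local variable names differ, but the computed results match everywhere.
One worked example (x=-2, y=3) — score: r := 8 | (max(r, y) == (y - r)): false | r := 24 | result 24; score_new: t := 2 | r := 8 | (max(r, y) == (y + (-r))): false | u := 8 | r := 24 | result 24; agreement on 24.
Sweeping the whole domain (48 inputs) finds no disagreement.
verdict: equivalent


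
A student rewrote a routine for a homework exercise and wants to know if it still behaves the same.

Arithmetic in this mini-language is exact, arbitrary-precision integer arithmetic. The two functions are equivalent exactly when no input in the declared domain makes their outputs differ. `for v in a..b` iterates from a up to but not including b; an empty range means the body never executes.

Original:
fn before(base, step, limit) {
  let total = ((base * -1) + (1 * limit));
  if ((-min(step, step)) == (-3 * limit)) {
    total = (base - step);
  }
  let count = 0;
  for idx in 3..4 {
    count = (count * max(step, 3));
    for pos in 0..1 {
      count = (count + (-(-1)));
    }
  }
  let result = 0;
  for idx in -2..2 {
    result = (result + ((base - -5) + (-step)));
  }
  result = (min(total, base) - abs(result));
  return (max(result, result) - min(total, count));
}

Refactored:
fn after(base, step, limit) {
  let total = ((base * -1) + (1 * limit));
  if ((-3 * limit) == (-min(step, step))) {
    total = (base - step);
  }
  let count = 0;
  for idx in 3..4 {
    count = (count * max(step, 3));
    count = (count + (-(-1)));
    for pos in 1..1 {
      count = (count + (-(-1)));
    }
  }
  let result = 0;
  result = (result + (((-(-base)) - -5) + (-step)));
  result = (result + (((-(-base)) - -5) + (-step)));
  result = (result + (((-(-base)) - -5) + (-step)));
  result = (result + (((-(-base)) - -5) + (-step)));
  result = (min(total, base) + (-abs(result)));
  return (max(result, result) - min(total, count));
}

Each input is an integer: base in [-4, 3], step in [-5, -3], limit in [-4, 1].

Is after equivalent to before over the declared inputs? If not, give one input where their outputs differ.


Reading the diff, among the changes: loop structure differs, constant usage differs, statement counts differ, arithmetic usage differs.
One worked example (base=2, step=-4, limit=-3) — before: total becomes -5; next ((-min(step, step)) == (-3 * limit)) evaluates to false; next count becomes 0; next at idx=3:; next count becomes 0; next at pos=0:; next count becomes 1; next result becomes 0; next at idx=-2:; next result becomes 11; next at idx=-1:; next result becomes 22; next at idx=0:; next result becomes 33; next at idx=1:; next result becomes 44; next result becomes -49; next final value -44; after: total becomes -5; next ((-3 * limit) == (-min(step, step))) evaluates to false; next count becomes 0; next at idx=3:; next count becomes 0; next count becomes 1; next pos never enters its loop body; next result becomes 0; next result becomes 11; next result becomes 22; next result becomes 33; next result becomes 44; next result becomes -49; next final value -44; agreement on -44.
Sweeping the whole domain (144 inputs) finds no disagreement.
verdict: equivalent


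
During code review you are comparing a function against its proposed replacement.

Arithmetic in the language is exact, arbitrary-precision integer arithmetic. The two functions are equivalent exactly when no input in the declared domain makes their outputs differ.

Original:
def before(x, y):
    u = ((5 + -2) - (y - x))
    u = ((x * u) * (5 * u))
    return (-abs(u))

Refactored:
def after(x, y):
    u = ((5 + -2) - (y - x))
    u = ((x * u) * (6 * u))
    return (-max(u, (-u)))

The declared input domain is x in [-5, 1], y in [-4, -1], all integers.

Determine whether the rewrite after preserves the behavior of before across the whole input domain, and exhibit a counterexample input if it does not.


On input x=-5, y=-4, before returns -100 while after returns -120.
verdict: not equivalent; witness: x=-5, y=-4


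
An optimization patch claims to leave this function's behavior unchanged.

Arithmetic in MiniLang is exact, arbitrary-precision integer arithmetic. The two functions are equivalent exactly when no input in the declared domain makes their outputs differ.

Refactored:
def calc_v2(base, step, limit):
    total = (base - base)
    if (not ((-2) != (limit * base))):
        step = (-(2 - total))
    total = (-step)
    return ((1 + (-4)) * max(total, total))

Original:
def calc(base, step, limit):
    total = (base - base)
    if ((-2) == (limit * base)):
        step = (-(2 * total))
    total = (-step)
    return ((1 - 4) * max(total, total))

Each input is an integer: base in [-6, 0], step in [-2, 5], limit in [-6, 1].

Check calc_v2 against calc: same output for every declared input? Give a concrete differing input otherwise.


The rewrite breaks on base=-2, step=-2, limit=1, where the results are 0 and -6.
calc: total becomes 0; next ((-2) == (limit * base)) evaluates to true; next step becomes 0; next total becomes 0; next final value 0
calc_v2: total becomes 0; next (not ((-2) != (limit * base))) evaluates to true; next step becomes -2; next total becomes 2; next final value -6
verdict: not equivalent; witness: base=-2, step=-2, limit=1


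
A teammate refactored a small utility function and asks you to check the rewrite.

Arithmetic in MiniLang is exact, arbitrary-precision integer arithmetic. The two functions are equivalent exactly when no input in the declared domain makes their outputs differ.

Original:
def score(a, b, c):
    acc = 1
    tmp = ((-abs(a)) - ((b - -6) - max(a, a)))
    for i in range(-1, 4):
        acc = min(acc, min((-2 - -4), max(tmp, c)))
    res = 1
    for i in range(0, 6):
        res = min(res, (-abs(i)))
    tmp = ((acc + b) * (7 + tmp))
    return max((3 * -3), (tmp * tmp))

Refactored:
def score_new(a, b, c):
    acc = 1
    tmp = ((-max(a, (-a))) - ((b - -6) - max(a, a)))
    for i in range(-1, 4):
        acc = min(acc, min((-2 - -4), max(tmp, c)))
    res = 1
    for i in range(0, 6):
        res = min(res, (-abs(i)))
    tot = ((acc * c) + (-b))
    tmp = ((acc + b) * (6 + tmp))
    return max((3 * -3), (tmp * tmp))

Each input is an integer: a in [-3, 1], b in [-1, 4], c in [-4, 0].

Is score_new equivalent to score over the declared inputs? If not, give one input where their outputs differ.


At a=-3, b=-1, c=-4: score gives 400, score_new gives 625.
verdict: not equivalent; witness: a=-3, b=-1, c=-4


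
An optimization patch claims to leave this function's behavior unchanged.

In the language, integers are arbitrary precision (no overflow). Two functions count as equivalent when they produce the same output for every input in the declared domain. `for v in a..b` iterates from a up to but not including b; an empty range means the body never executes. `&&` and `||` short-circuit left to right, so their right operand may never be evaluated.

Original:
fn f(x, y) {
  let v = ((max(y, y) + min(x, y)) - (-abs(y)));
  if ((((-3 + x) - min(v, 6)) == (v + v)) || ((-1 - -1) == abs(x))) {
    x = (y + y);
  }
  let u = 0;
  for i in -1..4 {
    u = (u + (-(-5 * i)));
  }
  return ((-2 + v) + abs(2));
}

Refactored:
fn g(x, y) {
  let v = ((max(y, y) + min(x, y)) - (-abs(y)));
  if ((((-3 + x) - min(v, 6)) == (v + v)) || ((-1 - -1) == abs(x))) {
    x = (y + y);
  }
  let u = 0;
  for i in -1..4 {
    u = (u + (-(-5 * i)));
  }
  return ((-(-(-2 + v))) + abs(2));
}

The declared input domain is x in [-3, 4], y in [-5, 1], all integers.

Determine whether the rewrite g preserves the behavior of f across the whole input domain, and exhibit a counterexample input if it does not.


The two are interchangeable: same computation, different form, and every declared input agrees.
One worked example (x=1, y=-5) — f: v := -5 | ((((-3 + x) - min(v, 6)) == (v + v)) || ((-1 - -1) == abs(x))): false | u := 0 | iter i=-1: | u := -5 | iter i=0: | u := -5 | iter i=1: | u := 0 | iter i=2: | u := 10 | iter i=3: | u := 25 | result -5; g: v := -5 | ((((-3 + x) - min(v, 6)) == (v + v)) || ((-1 - -1) == abs(x))): false | u := 0 | iter i=-1: | u := -5 | iter i=0: | u := -5 | iter i=1: | u := 0 | iter i=2: | u := 10 | iter i=3: | u := 25 | result -5; agreement on -5.
An exhaustive pass over the 56 declared inputs shows identical outputs.
verdict: equivalent


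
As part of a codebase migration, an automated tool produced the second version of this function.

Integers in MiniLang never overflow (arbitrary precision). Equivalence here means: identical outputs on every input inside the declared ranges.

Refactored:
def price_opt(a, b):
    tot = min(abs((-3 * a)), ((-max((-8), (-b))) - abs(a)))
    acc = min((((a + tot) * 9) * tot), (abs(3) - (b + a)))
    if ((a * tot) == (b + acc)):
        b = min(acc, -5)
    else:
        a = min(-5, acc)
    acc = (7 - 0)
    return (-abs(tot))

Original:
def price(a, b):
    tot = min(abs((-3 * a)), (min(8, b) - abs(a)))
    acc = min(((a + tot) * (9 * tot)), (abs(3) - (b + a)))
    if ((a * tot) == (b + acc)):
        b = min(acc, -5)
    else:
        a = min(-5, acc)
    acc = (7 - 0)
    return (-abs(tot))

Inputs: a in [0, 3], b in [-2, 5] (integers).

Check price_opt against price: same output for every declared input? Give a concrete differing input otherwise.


Comparing the listings, the differences include: min/max/abs usage differs.
Tracing a=3, b=1: price: tot := -2 | acc := -18 | ((a * tot) == (b + acc)): false | a := -18 | acc := 7 | result -2 | price_opt: tot := -2 | acc := -18 | ((a * tot) == (b + acc)): false | a := -18 | acc := 7 | result -2 — matching result -2.
Every one of the 32 inputs gives matching results.
verdict: equivalent


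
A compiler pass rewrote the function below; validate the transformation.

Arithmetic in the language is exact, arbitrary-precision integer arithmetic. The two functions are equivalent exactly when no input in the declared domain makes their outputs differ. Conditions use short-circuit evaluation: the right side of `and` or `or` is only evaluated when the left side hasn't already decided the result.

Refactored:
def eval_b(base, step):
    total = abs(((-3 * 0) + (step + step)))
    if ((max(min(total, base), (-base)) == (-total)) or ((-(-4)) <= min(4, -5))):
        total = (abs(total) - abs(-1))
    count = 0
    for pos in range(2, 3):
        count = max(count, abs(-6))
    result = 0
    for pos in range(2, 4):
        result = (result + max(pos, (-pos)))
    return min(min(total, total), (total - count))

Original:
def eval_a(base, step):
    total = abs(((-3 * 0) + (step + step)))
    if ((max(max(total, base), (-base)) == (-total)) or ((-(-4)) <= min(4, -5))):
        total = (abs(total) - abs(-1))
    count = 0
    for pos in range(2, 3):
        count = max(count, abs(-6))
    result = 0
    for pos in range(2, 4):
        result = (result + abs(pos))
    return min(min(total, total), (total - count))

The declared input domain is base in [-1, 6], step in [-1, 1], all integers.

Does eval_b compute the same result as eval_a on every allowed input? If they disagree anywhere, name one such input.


There is a counterexample at base=1, step=0: -6 on one side, -7 on the other.
eval_a: total becomes 0; next ((max(max(total, base), (-base)) == (-total)) or ((-(-4)) <= min(4, -5))) evaluates to false; next count becomes 0; next at pos=2:; next count becomes 6; next result becomes 0; next at pos=2:; next result becomes 2; next at pos=3:; next result becomes 5; next final value -6
eval_b: total becomes 0; next ((max(min(total, base), (-base)) == (-total)) or ((-(-4)) <= min(4, -5))) evaluates to true; next total becomes -1; next count becomes 0; next at pos=2:; next count becomes 6; next result becomes 0; next at pos=2:; next result becomes 2; next at pos=3:; next result becomes 5; next final value -7
verdict: not equivalent; witness: base=1, step=0


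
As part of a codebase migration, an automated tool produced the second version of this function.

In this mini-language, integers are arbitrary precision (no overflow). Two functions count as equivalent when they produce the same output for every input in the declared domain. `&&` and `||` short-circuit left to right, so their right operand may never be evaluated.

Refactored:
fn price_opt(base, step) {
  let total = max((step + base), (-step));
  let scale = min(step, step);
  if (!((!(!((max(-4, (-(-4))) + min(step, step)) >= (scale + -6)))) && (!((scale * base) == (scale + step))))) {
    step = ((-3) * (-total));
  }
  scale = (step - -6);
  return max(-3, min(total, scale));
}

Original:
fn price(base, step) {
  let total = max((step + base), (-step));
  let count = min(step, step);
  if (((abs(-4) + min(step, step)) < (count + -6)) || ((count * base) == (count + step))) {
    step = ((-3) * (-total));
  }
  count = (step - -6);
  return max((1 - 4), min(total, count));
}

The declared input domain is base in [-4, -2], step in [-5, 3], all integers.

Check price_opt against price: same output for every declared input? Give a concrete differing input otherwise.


Comparing the listings, the differences include: local variable names differ, and comparison usage differs, and constant usage differs, and boolean connective usage differs, and min/max/abs usage differs, and arithmetic usage differs.
Spot check at base=-2, step=-2 — price: total=2, then count=-2, then (((abs(-4) + min(step, step)) < (count + -6)) || ((count * base) == (count + step))) is false, then count=4, then returns 2. price_opt: total=2, then scale=-2, then (!((!(!((max(-4, (-(-4))) + min(step, step)) >= (scale + -6)))) && (!((scale * base) == (scale + step))))) is false, then scale=4, then returns 2. Both give 2.
Every one of the 27 inputs gives matching results.
verdict: equivalent


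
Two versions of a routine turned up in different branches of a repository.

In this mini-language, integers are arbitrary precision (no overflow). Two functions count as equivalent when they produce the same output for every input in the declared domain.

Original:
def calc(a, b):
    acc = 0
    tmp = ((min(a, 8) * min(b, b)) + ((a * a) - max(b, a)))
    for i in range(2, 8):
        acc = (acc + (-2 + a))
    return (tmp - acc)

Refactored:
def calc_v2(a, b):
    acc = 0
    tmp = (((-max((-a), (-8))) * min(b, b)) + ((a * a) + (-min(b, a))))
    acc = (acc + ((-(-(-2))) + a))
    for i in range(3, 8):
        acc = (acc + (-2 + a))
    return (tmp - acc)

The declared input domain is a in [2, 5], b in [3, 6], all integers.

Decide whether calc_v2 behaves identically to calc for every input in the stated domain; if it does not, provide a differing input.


Try a=2, b=3.
calc: acc becomes 0; next tmp becomes 7; next at i=2:; next acc becomes 0; next at i=3:; next acc becomes 0; next at i=4:; next acc becomes 0; next at i=5:; next acc becomes 0; next at i=6:; next acc becomes 0; next at i=7:; next acc becomes 0; next final value 7
calc_v2: acc becomes 0; next tmp becomes 8; next acc becomes 0; next at i=3:; next acc becomes 0; next at i=4:; next acc becomes 0; next at i=5:; next acc becomes 0; next at i=6:; next acc becomes 0; next at i=7:; next acc becomes 0; next final value 8
7 != 8, so the rewrite changes behavior.
verdict: not equivalent; witness: a=2, b=3


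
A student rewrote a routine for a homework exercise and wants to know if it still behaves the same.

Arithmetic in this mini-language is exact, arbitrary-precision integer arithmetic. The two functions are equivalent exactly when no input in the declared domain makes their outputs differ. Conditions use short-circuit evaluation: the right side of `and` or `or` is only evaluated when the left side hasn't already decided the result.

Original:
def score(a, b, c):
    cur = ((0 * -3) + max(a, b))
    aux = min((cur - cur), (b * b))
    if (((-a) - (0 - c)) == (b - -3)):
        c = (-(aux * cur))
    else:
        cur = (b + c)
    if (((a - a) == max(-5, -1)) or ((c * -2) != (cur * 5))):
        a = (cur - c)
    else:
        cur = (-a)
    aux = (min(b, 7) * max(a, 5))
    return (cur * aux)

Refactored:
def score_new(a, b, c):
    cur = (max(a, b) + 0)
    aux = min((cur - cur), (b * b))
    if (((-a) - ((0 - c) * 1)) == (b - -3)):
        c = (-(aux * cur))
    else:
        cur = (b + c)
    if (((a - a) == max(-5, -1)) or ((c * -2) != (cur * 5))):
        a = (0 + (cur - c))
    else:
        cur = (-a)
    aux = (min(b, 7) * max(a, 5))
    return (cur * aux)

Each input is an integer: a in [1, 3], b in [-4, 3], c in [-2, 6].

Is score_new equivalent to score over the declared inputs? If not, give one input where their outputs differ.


This is a faithful refactor — arithmetic usage differs; also constant usage differs, but the computed results match everywhere.
Tracing a=2, b=0, c=2: score: cur = 2; aux = 0; (((-a) - (0 - c)) == (b - -3)) -> false; cur = 2; (((a - a) == max(-5, -1)) or ((c * -2) != (cur * 5))) -> true; a = 0; aux = 0; return 0 | score_new: cur = 2; aux = 0; (((-a) - ((0 - c) * 1)) == (b - -3)) -> false; cur = 2; (((a - a) == max(-5, -1)) or ((c * -2) != (cur * 5))) -> true; a = 0; aux = 0; return 0 — matching result 0.
Checked all 216 inputs in the declared domain: the outputs agree on every one.
verdict: equivalent


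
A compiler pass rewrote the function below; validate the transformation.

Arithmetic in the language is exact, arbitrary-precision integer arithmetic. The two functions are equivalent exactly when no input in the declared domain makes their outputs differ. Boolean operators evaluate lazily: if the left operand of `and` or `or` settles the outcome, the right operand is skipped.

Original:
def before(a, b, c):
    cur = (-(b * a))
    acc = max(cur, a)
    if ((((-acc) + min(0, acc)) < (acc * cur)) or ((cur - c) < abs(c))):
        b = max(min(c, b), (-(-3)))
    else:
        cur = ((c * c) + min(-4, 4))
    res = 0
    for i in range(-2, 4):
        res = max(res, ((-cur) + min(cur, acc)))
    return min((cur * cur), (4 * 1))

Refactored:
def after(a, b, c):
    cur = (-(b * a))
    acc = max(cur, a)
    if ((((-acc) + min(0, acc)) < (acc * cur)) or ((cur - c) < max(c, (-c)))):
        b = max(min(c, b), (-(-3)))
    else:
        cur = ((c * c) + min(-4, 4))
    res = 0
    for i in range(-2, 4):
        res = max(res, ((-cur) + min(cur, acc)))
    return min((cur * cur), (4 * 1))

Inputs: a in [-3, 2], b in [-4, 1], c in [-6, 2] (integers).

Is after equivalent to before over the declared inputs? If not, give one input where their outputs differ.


Behavior is preserved: although min/max/abs usage differs, the outputs never diverge.
One worked example (a=0, b=-1, c=-6) — before: cur becomes 0; next acc becomes 0; next ((((-acc) + min(0, acc)) < (acc * cur)) or ((cur - c) < abs(c))) evaluates to false; next cur becomes 32; next res becomes 0; next at i=-2:; next res becomes 0; next at i=-1:; next res becomes 0; next at i=0:; next res becomes 0; next at i=1:; next res becomes 0; next at i=2:; next res becomes 0; next at i=3:; next res becomes 0; next final value 4; after: cur becomes 0; next acc becomes 0; next ((((-acc) + min(0, acc)) < (acc * cur)) or ((cur - c) < max(c, (-c)))) evaluates to false; next cur becomes 32; next res becomes 0; next at i=-2:; next res becomes 0; next at i=-1:; next res becomes 0; next at i=0:; next res becomes 0; next at i=1:; next res becomes 0; next at i=2:; next res becomes 0; next at i=3:; next res becomes 0; next final value 4; agreement on 4.
An exhaustive pass over the 324 declared inputs shows identical outputs.
verdict: equivalent


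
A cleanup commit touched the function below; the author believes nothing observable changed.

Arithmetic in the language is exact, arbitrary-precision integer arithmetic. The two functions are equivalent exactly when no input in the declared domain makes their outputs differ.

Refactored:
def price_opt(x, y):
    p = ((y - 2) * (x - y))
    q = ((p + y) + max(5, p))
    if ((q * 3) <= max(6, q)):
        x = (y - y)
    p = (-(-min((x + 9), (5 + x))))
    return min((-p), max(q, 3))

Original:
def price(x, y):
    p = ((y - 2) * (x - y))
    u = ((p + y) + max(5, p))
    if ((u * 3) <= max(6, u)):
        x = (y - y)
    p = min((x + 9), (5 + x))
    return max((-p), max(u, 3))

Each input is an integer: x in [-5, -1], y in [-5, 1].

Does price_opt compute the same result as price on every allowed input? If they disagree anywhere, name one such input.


Run the pair on x=-5, y=-5.
price: p becomes 0; next u becomes 0; next ((u * 3) <= max(6, u)) evaluates to true; next x becomes 0; next p becomes 5; next final value 3
price_opt: p becomes 0; next q becomes 0; next ((q * 3) <= max(6, q)) evaluates to true; next x becomes 0; next p becomes 5; next final value -5
3 against -5: the behavior changed.
verdict: not equivalent; witness: x=-5, y=-5


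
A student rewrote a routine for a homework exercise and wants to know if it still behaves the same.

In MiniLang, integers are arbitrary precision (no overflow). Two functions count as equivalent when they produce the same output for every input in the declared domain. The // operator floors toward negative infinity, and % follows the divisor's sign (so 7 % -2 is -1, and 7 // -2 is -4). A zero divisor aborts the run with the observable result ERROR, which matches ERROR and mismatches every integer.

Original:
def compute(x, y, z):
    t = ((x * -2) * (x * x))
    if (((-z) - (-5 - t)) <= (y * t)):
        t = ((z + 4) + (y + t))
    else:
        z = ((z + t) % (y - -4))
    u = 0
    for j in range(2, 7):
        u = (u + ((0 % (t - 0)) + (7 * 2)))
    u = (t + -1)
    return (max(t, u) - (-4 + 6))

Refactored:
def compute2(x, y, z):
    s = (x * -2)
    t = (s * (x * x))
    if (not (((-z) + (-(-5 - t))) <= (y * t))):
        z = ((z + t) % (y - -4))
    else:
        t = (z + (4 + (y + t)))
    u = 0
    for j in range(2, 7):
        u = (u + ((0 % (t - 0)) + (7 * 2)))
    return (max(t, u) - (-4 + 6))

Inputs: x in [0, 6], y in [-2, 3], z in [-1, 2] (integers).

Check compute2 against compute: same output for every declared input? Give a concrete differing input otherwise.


Not equivalent: x=1, y=-2, z=-1 separates them (-3 vs 68).
compute: t=-2, then (((-z) - (-5 - t)) <= (y * t)) is true, then t=-1, then u=0, then (j=2), then u=14, then (j=3), then u=28, then (j=4), then u=42, then (j=5), then u=56, then (j=6), then u=70, then u=-2, then returns -3
compute2: s=-2, then t=-2, then (not (((-z) + (-(-5 - t))) <= (y * t))) is false, then t=-1, then u=0, then (j=2), then u=14, then (j=3), then u=28, then (j=4), then u=42, then (j=5), then u=56, then (j=6), then u=70, then returns 68
verdict: not equivalent; witness: x=1, y=-2, z=-1
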